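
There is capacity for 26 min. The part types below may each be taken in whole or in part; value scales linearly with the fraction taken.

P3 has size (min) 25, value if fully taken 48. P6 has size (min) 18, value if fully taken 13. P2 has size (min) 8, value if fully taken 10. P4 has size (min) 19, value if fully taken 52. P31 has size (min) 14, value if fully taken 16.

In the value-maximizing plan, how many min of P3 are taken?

Rank by value-to-size ratio: P4 52/19≈2.74, P3 48/25≈1.92, P2 10/8≈1.25, P31 16/14≈1.14, P6 13/18≈0.722.
All 19 min of P4 fit (value 52) → 7 remain.
7 min left: a 7/25 share of P3 gives 48×7/25 = 13.44.

7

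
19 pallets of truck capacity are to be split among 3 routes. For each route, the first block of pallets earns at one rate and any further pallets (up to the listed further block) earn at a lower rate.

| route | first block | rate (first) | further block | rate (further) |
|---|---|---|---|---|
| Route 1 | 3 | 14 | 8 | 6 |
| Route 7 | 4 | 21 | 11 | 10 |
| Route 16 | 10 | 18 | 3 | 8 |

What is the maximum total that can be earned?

Rank every tier by rate: Route 7/first 21 > Route 16/first 18 > Route 1/first 14 > Route 7/second 10 > Route 16/second 8 > Route 1/second 6.
Route 7/first (21): +4 ; 15 left.
Fill Route 16 first block (10 at 18) ; 5 left.
Fill Route 1 first block (3 at 14) ; 2 left.
2 remain; put them into Route 7 second at 10.
Total = 21×4 + 18×10 + 14×3 + 10×2 = 326.

326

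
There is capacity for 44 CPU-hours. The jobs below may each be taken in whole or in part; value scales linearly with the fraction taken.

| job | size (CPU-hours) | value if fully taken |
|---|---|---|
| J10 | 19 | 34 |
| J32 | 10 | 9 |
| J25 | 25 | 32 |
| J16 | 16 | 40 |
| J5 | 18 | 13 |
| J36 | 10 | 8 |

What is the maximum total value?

85.52

Sort by value density: J16 40/16≈2.5, J10 34/19≈1.79, J25 32/25≈1.28, J32 9/10≈0.9, J36 8/10≈0.8, J5 13/18≈0.722.
All 16 CPU-hours of J16 fit (value 40) → 28 remain.
Take all of J10 (19 CPU-hours, value 34) → 9 CPU-hours left.
Fill the last 9 CPU-hours with part of J25: 9/25 of it earns 11.52.
Total value = 85.52.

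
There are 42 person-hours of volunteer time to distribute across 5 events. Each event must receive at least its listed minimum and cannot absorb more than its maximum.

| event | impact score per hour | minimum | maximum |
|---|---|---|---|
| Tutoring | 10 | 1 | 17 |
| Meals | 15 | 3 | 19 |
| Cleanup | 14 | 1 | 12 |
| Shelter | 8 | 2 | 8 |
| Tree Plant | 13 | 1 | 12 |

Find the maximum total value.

Meeting every minimum uses 1+3+1+2+1 = 8 person-hours, leaving 34.
Highest impact score per hour first: Meals 15 > Cleanup 14 > Tree Plant 13 > Tutoring 10 > Shelter 8.
Meals takes 16 more to reach its cap of 19 ; 18 left.
Give Cleanup 11 more to hit its cap of 12 ; 7 left.
Tree Plant: +7 (room for 11) → 8. Pool exhausted.
Total = 10×1 + 15×19 + 14×12 + 8×2 + 13×8 = 583.

583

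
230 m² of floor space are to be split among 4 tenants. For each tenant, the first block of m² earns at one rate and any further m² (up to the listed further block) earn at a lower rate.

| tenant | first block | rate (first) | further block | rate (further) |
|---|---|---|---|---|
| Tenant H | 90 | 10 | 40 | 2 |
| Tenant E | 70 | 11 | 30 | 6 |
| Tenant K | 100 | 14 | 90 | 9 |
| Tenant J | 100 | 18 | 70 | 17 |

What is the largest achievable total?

Treat each block as its own option and order by rate: Tenant J/T1 18 > Tenant J/T2 17 > Tenant K/T1 14 > Tenant E/T1 11 > Tenant H/T1 10 > Tenant K/T2 9 > Tenant E/T2 6 > Tenant H/T2 2.
Tenant J/T1 (18): +100 ; 130 left.
Fill Tenant J T2 block (70 at 17) ; 60 left.
Tenant K T1 at 14: only 60 left, fill 60.
Total = 18×100 + 17×70 + 14×60 = 3830.

3830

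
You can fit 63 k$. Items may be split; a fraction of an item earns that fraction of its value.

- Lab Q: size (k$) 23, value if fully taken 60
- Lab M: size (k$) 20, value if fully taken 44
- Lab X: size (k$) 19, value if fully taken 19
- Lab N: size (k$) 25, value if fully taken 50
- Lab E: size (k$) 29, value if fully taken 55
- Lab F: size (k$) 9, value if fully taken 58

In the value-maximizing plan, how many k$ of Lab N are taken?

11

Sort by value density: Lab F 58/9≈6.44, Lab Q 60/23≈2.61, Lab M 44/20≈2.2, Lab N 50/25≈2, Lab E 55/29≈1.9, Lab X 19/19≈1.
Take all of Lab F (9 k$, value 58) ; 54 k$ left.
Take all of Lab Q (23 k$, value 60) ; 31 k$ left.
All 20 k$ of Lab M fit (value 44) ; 11 remain.
11 k$ left: a 11/25 share of Lab N gives 50×11/25 = 22.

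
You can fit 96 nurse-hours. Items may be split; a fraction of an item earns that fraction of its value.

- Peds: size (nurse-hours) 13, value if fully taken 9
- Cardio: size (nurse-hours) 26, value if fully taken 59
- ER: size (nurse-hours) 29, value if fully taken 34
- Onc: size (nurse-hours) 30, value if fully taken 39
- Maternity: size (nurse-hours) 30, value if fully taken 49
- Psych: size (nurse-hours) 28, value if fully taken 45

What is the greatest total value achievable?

168.6

Best value per unit of size first: Cardio 59/26≈2.27, Maternity 49/30≈1.63, Psych 45/28≈1.61, Onc 39/30≈1.3, ER 34/29≈1.17, Peds 9/13≈0.692.
All 26 nurse-hours of Cardio fit (value 59) — 70 remain.
All 30 nurse-hours of Maternity fit (value 49) — 40 remain.
Take all of Psych (28 nurse-hours, value 45) — 12 nurse-hours left.
12 nurse-hours left: a 12/30 share of Onc gives 39×12/30 = 15.6.
Total value = 168.6.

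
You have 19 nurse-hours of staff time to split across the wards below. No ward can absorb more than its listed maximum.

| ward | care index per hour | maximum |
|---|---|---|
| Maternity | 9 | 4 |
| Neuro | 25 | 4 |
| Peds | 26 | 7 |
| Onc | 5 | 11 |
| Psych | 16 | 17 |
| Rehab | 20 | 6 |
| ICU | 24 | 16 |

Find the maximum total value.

474

Rank by care index per hour: Peds 26 > Neuro 25 > ICU 24 > Rehab 20 > Psych 16 > Maternity 9 > Onc 5.
Peds: +7 to 7 (cap) ; 12 left.
Neuro: +4 to 4 (cap) ; 8 left.
Only 8 left; ICU takes them to reach 8.
Total = 25×4 + 26×7 + 24×8 = 474.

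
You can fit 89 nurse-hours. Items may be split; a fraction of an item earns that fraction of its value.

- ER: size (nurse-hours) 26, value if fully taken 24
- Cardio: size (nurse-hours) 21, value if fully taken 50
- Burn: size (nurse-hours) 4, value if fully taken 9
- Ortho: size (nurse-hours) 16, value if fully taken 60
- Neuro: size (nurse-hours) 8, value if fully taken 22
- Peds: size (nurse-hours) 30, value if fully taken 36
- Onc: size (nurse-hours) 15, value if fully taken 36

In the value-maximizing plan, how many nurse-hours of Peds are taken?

25

Rank by value-to-size ratio: Ortho 60/16≈3.75, Neuro 22/8≈2.75, Onc 36/15≈2.4, Cardio 50/21≈2.38, Burn 9/4≈2.25, Peds 36/30≈1.2, ER 24/26≈0.923.
Ortho: take in full, 16 nurse-hours for value 60 → 73 left.
Take all of Neuro (8 nurse-hours, value 22) → 65 nurse-hours left.
Take all of Onc (15 nurse-hours, value 36) → 50 nurse-hours left.
Take all of Cardio (21 nurse-hours, value 50) → 29 nurse-hours left.
All 4 nurse-hours of Burn fit (value 9) → 25 remain.
Fill the last 25 nurse-hours with part of Peds: 25/30 of it earns 30.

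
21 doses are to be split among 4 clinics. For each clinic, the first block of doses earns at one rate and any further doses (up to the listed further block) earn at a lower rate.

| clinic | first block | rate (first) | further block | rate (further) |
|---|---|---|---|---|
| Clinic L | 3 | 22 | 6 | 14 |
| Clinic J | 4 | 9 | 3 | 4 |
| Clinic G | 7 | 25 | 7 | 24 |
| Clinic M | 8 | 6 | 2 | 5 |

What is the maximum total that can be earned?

465

Order all 8 blocks by rate: Clinic G/tier1 25 > Clinic G/tier2 24 > Clinic L/tier1 22 > Clinic L/tier2 14 > Clinic J/tier1 9 > Clinic M/tier1 6 > Clinic M/tier2 5 > Clinic J/tier2 4.
Clinic G/tier1 (25): +7 → 14 left.
Fill Clinic G tier2 block (7 at 24) → 7 left.
Clinic L/tier1 (22): +3 → 4 left.
4 remain; put them into Clinic L tier2 at 14.
Total = 25×7 + 24×7 + 22×3 + 14×4 = 465.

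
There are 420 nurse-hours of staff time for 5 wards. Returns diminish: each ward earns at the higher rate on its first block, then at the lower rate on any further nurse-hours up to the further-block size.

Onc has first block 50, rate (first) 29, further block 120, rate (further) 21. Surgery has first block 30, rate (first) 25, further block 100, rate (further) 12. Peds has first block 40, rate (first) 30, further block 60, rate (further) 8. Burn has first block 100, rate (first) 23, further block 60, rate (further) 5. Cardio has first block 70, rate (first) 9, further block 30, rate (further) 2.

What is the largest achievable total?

9180

Rank every tier by rate: Peds/tier1 30 > Onc/tier1 29 > Surgery/tier1 25 > Burn/tier1 23 > Onc/tier2 21 > Surgery/tier2 12 > Cardio/tier1 9 > Peds/tier2 8 > Burn/tier2 5 > Cardio/tier2 2.
Peds/tier1 (30): +40 ; 380 left.
Onc tier1 at 29: fill all 50 ; 330 left.
Surgery tier1 at 25: fill all 30 ; 300 left.
Burn tier1 at 23: fill all 100 ; 200 left.
Onc tier2 at 21: fill all 120 ; 80 left.
Surgery tier2 at 12: only 80 left, fill 80.
Total = 30×40 + 29×50 + 25×30 + 23×100 + 21×120 + 12×80 = 9180.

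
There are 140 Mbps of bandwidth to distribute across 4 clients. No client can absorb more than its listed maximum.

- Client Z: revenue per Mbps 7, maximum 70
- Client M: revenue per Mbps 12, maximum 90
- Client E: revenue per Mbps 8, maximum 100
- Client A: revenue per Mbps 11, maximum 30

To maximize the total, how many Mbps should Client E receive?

Highest revenue per Mbps first: Client M 12 > Client A 11 > Client E 8 > Client Z 7.
Client M: +90 to 90 (cap) ; 50 left.
Client A takes 30 to reach its cap of 30 ; 20 left.
Only 20 left; Client E takes them to reach 20.

20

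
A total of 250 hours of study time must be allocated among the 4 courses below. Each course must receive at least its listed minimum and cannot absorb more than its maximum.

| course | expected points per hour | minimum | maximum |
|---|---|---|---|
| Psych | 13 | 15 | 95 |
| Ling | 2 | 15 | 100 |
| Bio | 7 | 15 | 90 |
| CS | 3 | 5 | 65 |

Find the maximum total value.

Meeting every minimum uses 15+15+15+5 = 50 hours, leaving 200.
Rank by expected points per hour: Psych 13 > Bio 7 > CS 3 > Ling 2.
Give Psych 80 more to hit its cap of 95 — 120 left.
Bio: +75 to 90 (cap) — 45 left.
CS: +45 (room for 60) → 50. Pool exhausted.
Total = 13×95 + 2×15 + 7×90 + 3×50 = 2045.

2045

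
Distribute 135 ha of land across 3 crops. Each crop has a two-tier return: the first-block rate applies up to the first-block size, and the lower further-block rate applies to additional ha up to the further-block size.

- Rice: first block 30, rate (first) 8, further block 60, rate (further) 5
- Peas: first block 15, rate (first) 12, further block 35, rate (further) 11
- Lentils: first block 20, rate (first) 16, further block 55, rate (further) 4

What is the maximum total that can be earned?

1300

Treat each block as its own option and order by rate: Lentils/T1 16 > Peas/T1 12 > Peas/T2 11 > Rice/T1 8 > Rice/T2 5 > Lentils/T2 4.
Lentils/T1 (16): +20 — 115 left.
Fill Peas T1 block (15 at 12) — 100 left.
Fill Peas T2 block (35 at 11) — 65 left.
Fill Rice T1 block (30 at 8) — 35 left.
Rice/T2: +35 of 60 at 5; pool empty.
Total = 16×20 + 12×15 + 11×35 + 8×30 + 5×35 = 1300.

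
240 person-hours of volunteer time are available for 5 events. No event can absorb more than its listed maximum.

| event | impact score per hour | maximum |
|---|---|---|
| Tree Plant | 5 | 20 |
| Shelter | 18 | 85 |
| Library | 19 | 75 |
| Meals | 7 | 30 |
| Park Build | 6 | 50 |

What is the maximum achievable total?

3465

Highest impact score per hour first: Library 19 > Shelter 18 > Meals 7 > Park Build 6 > Tree Plant 5.
Give Library 75 to hit its cap of 75 → 165 left.
Shelter takes 85 to reach its cap of 85 → 80 left.
Meals: +30 to 30 (cap) → 50 left.
Park Build takes 50 to reach its cap of 50 → 0 left.
Total = 18×85 + 19×75 + 7×30 + 6×50 = 3465.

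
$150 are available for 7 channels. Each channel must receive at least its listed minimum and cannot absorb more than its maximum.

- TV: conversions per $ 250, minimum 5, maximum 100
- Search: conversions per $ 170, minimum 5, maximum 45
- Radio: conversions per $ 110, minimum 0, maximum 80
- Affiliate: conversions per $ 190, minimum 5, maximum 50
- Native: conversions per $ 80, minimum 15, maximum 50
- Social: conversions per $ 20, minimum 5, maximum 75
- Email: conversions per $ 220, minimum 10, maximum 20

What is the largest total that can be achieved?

Meeting every minimum uses 5+5+0+5+15+5+10 = 45 $, leaving 105.
Order the channels by conversions per $: TV 250 > Email 220 > Affiliate 190 > Search 170 > Radio 110 > Native 80 > Social 20.
Give TV 95 more to hit its cap of 100 → 10 left.
Give Email 10 more to hit its cap of 20 → 0 left.
Total = 250×100 + 170×5 + 190×5 + 80×15 + 20×5 + 220×20 = 32500.

32500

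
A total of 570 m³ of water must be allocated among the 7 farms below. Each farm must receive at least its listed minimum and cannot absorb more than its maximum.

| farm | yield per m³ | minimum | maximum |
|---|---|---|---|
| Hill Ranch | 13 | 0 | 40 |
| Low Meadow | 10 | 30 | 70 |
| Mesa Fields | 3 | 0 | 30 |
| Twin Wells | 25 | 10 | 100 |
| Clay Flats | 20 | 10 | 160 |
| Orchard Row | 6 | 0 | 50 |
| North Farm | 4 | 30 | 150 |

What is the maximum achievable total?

Meeting every minimum uses 0+30+0+10+10+0+30 = 80 m³, leaving 490.
Highest yield per m³ first: Twin Wells 25 > Clay Flats 20 > Hill Ranch 13 > Low Meadow 10 > Orchard Row 6 > North Farm 4 > Mesa Fields 3.
Give Twin Wells 90 more to hit its cap of 100 → 400 left.
Clay Flats takes 150 more to reach its cap of 160 → 250 left.
Hill Ranch: +40 to 40 (cap) → 210 left.
Low Meadow takes 40 more to reach its cap of 70 → 170 left.
Give Orchard Row 50 more to hit its cap of 50 → 120 left.
North Farm takes 120 more to reach its cap of 150 → 0 left.
Total = 13×40 + 10×70 + 25×100 + 20×160 + 6×50 + 4×150 = 7820.

7820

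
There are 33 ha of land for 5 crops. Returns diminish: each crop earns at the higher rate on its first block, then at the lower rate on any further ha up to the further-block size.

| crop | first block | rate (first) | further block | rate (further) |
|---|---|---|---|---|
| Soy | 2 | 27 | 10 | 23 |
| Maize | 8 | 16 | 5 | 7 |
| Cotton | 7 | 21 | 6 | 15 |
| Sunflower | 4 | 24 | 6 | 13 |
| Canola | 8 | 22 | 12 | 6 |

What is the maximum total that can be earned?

735

Treat each block as its own option and order by rate: Soy/first 27 > Sunflower/first 24 > Soy/second 23 > Canola/first 22 > Cotton/first 21 > Maize/first 16 > Cotton/second 15 > Sunflower/second 13 > Maize/second 7 > Canola/second 6.
Soy/first (27): +2 ; 31 left.
Sunflower first at 24: fill all 4 ; 27 left.
Fill Soy second block (10 at 23) ; 17 left.
Fill Canola first block (8 at 22) ; 9 left.
Fill Cotton first block (7 at 21) ; 2 left.
Maize/first: +2 of 8 at 16; pool empty.
Total = 27×2 + 24×4 + 23×10 + 22×8 + 21×7 + 16×2 = 735.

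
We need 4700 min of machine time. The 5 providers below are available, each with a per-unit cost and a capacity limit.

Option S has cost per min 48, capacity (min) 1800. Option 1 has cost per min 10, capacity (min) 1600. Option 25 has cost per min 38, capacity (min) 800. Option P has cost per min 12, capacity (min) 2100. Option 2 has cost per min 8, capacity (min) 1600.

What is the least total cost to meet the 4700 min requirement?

46800

Fill from the cheapest provider first.
Option 2 (8): use full 1600 → 3100 min to go.
Option 1 at 10: take all 1600 min → 1500 still needed.
Option P at 12: take 1500 of its 2100 → requirement met.
Option 25, Option S: unused.
Cost = 1600×8 + 1600×10 + 1500×12 = 46800.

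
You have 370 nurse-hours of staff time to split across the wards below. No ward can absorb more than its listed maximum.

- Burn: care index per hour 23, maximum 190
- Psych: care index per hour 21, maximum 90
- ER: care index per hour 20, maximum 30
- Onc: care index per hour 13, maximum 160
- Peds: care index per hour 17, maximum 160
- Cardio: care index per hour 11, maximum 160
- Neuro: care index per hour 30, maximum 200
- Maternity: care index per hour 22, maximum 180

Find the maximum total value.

Rank by care index per hour: Neuro 30 > Burn 23 > Maternity 22 > Psych 21 > ER 20 > Peds 17 > Onc 13 > Cardio 11.
Neuro: +200 to 200 (cap) → 170 left.
Burn: +170 (room for 190) → 170. Pool exhausted.
Total = 23×170 + 30×200 = 9910.

9910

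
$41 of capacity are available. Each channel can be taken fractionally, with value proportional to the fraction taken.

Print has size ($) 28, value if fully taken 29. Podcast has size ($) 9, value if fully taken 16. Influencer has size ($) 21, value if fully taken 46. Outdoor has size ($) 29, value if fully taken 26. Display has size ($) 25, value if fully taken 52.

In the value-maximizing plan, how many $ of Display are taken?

Best value per unit of size first: Influencer 46/21≈2.19, Display 52/25≈2.08, Podcast 16/9≈1.78, Print 29/28≈1.04, Outdoor 26/29≈0.897.
Influencer: take in full, 21 $ for value 46 ; 20 left.
Fill the last 20 $ with part of Display: 20/25 of it earns 41.6.

20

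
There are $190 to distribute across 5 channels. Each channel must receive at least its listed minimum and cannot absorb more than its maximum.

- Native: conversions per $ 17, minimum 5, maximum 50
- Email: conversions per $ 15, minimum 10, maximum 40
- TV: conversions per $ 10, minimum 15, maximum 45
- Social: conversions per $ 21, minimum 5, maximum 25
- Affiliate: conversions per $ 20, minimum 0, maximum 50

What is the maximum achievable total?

Meeting every minimum uses 5+10+15+5+0 = 35 $, leaving 155.
Order the channels by conversions per $: Social 21 > Affiliate 20 > Native 17 > Email 15 > TV 10.
Social: +20 to 25 (cap) — 135 left.
Give Affiliate 50 more to hit its cap of 50 — 85 left.
Native takes 45 more to reach its cap of 50 — 40 left.
Give Email 30 more to hit its cap of 40 — 10 left.
TV has room for 30 more but only 10 remain, so it gets 25.
Total = 17×50 + 15×40 + 10×25 + 21×25 + 20×50 = 3225.

3225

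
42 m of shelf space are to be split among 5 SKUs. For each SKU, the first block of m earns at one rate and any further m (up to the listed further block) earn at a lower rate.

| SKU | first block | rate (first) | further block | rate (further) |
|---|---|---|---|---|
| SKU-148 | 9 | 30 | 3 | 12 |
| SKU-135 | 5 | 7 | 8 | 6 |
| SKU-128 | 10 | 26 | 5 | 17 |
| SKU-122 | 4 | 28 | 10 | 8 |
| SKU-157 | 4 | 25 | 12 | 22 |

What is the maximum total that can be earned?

1057

Order all 10 blocks by rate: SKU-148/tier1 30 > SKU-122/tier1 28 > SKU-128/tier1 26 > SKU-157/tier1 25 > SKU-157/tier2 22 > SKU-128/tier2 17 > SKU-148/tier2 12 > SKU-122/tier2 8 > SKU-135/tier1 7 > SKU-135/tier2 6.
SKU-148/tier1 (30): +9 → 33 left.
Fill SKU-122 tier1 block (4 at 28) → 29 left.
Fill SKU-128 tier1 block (10 at 26) → 19 left.
SKU-157/tier1 (25): +4 → 15 left.
SKU-157 tier2 at 22: fill all 12 → 3 left.
3 remain; put them into SKU-128 tier2 at 17.
Total = 30×9 + 28×4 + 26×10 + 25×4 + 22×12 + 17×3 = 1057.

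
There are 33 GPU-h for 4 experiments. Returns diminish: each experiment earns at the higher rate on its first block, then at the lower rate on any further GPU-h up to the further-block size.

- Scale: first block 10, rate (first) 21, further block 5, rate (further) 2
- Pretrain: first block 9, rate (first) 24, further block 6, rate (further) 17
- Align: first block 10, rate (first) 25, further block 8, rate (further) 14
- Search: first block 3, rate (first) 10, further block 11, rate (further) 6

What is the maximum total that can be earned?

Treat each block as its own option and order by rate: Align/tier1 25 > Pretrain/tier1 24 > Scale/tier1 21 > Pretrain/tier2 17 > Align/tier2 14 > Search/tier1 10 > Search/tier2 6 > Scale/tier2 2.
Align tier1 at 25: fill all 10 → 23 left.
Pretrain/tier1 (24): +9 → 14 left.
Scale tier1 at 21: fill all 10 → 4 left.
Pretrain tier2 at 17: only 4 left, fill 4.
Total = 25×10 + 24×9 + 21×10 + 17×4 = 744.

744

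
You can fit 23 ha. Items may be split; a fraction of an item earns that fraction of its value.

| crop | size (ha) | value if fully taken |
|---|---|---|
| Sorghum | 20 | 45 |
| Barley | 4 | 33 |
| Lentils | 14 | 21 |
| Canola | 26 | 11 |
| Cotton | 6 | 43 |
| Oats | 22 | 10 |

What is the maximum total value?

105.25

Rank by value-to-size ratio: Barley 33/4≈8.25, Cotton 43/6≈7.17, Sorghum 45/20≈2.25, Lentils 21/14≈1.5, Oats 10/22≈0.455, Canola 11/26≈0.423.
All 4 ha of Barley fit (value 33) → 19 remain.
All 6 ha of Cotton fit (value 43) → 13 remain.
Only 13 ha remain; take 13/20 of Sorghum for value 45×13/20 = 29.25.
Total value = 105.25.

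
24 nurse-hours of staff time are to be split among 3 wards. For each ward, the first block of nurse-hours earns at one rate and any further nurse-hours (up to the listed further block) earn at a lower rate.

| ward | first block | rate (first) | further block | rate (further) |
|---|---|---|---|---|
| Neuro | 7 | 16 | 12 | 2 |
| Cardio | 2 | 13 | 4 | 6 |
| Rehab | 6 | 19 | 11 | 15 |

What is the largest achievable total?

Treat each block as its own option and order by rate: Rehab/tier1 19 > Neuro/tier1 16 > Rehab/tier2 15 > Cardio/tier1 13 > Cardio/tier2 6 > Neuro/tier2 2.
Rehab tier1 at 19: fill all 6 — 18 left.
Neuro tier1 at 16: fill all 7 — 11 left.
Rehab/tier2 (15): +11 — 0 left.
Total = 19×6 + 16×7 + 15×11 = 391.

391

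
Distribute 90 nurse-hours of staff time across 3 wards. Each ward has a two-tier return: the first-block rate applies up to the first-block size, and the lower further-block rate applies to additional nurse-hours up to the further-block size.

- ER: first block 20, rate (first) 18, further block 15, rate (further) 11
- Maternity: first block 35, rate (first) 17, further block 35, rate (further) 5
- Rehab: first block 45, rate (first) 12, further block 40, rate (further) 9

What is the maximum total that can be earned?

Order all 6 blocks by rate: ER/first 18 > Maternity/first 17 > Rehab/first 12 > ER/second 11 > Rehab/second 9 > Maternity/second 5.
ER/first (18): +20 — 70 left.
Maternity first at 17: fill all 35 — 35 left.
Rehab/first: +35 of 45 at 12; pool empty.
Total = 18×20 + 17×35 + 12×35 = 1375.

1375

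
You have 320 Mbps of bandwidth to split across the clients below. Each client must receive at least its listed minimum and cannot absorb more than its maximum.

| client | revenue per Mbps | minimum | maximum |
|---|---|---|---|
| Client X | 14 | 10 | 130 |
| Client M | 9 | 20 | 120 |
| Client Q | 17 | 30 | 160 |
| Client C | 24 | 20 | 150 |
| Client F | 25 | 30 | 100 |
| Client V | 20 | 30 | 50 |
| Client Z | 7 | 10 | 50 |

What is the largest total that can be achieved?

6880

Meeting every minimum uses 10+20+30+20+30+30+10 = 150 Mbps, leaving 170.
Rank by revenue per Mbps: Client F 25 > Client C 24 > Client V 20 > Client Q 17 > Client X 14 > Client M 9 > Client Z 7.
Client F takes 70 more to reach its cap of 100 ; 100 left.
Client C: +100 (room for 130) → 120. Pool exhausted.
Total = 14×10 + 9×20 + 17×30 + 24×120 + 25×100 + 20×30 + 7×10 = 6880.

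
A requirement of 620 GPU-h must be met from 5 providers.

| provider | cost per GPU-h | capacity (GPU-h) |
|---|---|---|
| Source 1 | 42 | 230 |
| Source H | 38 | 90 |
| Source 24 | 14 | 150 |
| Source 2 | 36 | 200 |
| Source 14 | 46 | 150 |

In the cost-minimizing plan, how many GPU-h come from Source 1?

180

Fill from the cheapest provider first.
Source 24 (14): use full 150 → 470 GPU-h to go.
Take 200 from Source 2 at 36 → need 270 more.
Source H (38): use full 90 → 180 GPU-h to go.
Take 180 from Source 1 at 42 to finish.
Source 14: unused.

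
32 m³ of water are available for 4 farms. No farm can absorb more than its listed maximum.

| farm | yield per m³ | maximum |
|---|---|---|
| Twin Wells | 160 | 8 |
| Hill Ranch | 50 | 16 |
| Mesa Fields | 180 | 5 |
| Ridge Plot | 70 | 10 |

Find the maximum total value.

Rank by yield per m³: Mesa Fields 180 > Twin Wells 160 > Ridge Plot 70 > Hill Ranch 50.
Mesa Fields: +5 to 5 (cap) — 27 left.
Twin Wells: +8 to 8 (cap) — 19 left.
Give Ridge Plot 10 to hit its cap of 10 — 9 left.
Hill Ranch: +9 (room for 16) → 9. Pool exhausted.
Total = 160×8 + 50×9 + 180×5 + 70×10 = 3330.

3330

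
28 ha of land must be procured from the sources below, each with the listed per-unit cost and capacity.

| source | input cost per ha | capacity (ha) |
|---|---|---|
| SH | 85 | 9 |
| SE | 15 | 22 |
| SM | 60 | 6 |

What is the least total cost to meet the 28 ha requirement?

690

Fill from the cheapest source first.
Take 22 from SE at 15 — need 6 more.
SM at 60: take all 6 ha — 0 still needed.
SH: unused.
Cost = 22×15 + 6×60 = 690.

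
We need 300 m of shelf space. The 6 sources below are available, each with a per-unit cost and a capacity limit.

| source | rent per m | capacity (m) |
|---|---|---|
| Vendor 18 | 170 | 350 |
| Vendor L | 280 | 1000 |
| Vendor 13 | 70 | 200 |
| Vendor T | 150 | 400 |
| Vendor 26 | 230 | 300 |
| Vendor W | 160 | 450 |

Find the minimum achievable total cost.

Fill from the cheapest source first.
Vendor 13 (70): use full 200 — 100 m to go.
Vendor T (150): take the remaining 100 — done.
Vendor W, Vendor 18, Vendor 26, Vendor L: unused.
Cost = 200×70 + 100×150 = 29000.

29000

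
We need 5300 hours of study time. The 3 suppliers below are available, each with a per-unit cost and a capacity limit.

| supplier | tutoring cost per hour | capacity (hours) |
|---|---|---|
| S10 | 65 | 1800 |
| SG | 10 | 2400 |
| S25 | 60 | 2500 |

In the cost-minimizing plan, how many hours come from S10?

Fill from the cheapest supplier first.
SG at 10: take all 2400 hours → 2900 still needed.
S25 (60): use full 2500 → 400 hours to go.
S10 (65): take the remaining 400 → done.

400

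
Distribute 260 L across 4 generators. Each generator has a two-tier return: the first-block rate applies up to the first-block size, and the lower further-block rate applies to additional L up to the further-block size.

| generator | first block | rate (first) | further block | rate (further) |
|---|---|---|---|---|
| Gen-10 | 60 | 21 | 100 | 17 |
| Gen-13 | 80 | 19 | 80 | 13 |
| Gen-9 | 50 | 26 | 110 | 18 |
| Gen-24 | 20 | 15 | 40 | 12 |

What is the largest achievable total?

5340

Treat each block as its own option and order by rate: Gen-9/first 26 > Gen-10/first 21 > Gen-13/first 19 > Gen-9/second 18 > Gen-10/second 17 > Gen-24/first 15 > Gen-13/second 13 > Gen-24/second 12.
Gen-9/first (26): +50 — 210 left.
Fill Gen-10 first block (60 at 21) — 150 left.
Gen-13 first at 19: fill all 80 — 70 left.
Gen-9 second at 18: only 70 left, fill 70.
Total = 26×50 + 21×60 + 19×80 + 18×70 = 5340.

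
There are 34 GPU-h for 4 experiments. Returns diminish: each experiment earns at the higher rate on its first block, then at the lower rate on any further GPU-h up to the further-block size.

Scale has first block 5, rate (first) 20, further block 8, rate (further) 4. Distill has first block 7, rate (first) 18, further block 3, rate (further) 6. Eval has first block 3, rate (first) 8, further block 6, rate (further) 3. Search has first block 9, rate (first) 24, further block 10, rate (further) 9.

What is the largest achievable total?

556

Treat each block as its own option and order by rate: Search/first 24 > Scale/first 20 > Distill/first 18 > Search/second 9 > Eval/first 8 > Distill/second 6 > Scale/second 4 > Eval/second 3.
Search first at 24: fill all 9 ; 25 left.
Scale/first (20): +5 ; 20 left.
Fill Distill first block (7 at 18) ; 13 left.
Search/second (9): +10 ; 3 left.
Fill Eval first block (3 at 8) ; 0 left.
Total = 24×9 + 20×5 + 18×7 + 9×10 + 8×3 = 556.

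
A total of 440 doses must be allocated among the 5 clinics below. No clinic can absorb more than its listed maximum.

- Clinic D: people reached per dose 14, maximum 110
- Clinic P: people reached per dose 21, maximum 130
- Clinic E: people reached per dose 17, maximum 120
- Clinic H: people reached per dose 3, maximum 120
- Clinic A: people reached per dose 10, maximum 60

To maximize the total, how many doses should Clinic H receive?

20

Order the clinics by people reached per dose: Clinic P 21 > Clinic E 17 > Clinic D 14 > Clinic A 10 > Clinic H 3.
Give Clinic P 130 to hit its cap of 130 — 310 left.
Clinic E takes 120 to reach its cap of 120 — 190 left.
Give Clinic D 110 to hit its cap of 110 — 80 left.
Clinic A takes 60 to reach its cap of 60 — 20 left.
Clinic H has room for 120 but only 20 remain, so it gets 20.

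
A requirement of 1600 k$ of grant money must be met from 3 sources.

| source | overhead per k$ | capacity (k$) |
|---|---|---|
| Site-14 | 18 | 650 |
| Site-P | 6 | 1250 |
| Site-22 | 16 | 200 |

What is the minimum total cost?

13400

Fill from the cheapest source first.
Site-P at 6: take all 1250 k$ → 350 still needed.
Site-22 at 16: take all 200 k$ → 150 still needed.
Take 150 from Site-14 at 18 to finish.
Cost = 1250×6 + 200×16 + 150×18 = 13400.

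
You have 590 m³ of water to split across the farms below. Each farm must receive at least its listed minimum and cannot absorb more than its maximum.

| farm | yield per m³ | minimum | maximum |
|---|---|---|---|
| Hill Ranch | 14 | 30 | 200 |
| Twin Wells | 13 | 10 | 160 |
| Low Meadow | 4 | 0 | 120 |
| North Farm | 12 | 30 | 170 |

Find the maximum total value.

7160

Meeting every minimum uses 30+10+0+30 = 70 m³, leaving 520.
Highest yield per m³ first: Hill Ranch 14 > Twin Wells 13 > North Farm 12 > Low Meadow 4.
Hill Ranch: +170 to 200 (cap) → 350 left.
Twin Wells takes 150 more to reach its cap of 160 → 200 left.
North Farm takes 140 more to reach its cap of 170 → 60 left.
Low Meadow has room for 120 more but only 60 remain, so it gets 60.
Total = 14×200 + 13×160 + 4×60 + 12×170 = 7160.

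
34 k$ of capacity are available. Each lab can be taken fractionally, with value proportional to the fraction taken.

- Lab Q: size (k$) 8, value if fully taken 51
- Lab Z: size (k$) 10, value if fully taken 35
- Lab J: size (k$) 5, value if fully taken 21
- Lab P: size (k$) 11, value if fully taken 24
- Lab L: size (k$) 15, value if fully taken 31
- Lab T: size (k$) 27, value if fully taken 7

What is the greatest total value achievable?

Best value per unit of size first: Lab Q 51/8≈6.38, Lab J 21/5≈4.2, Lab Z 35/10≈3.5, Lab P 24/11≈2.18, Lab L 31/15≈2.07, Lab T 7/27≈0.259.
All 8 k$ of Lab Q fit (value 51) ; 26 remain.
Lab J: take in full, 5 k$ for value 21 ; 21 left.
Lab Z: take in full, 10 k$ for value 35 ; 11 left.
All 11 k$ of Lab P fit (value 24) ; 0 remain.
Total value = 131.

131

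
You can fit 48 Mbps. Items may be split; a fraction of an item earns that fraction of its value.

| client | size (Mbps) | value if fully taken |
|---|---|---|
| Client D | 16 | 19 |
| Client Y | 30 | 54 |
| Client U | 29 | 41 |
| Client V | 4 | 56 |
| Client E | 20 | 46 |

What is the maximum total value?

145.2

Best value per unit of size first: Client V 56/4≈14, Client E 46/20≈2.3, Client Y 54/30≈1.8, Client U 41/29≈1.41, Client D 19/16≈1.19.
Take all of Client V (4 Mbps, value 56) → 44 Mbps left.
All 20 Mbps of Client E fit (value 46) → 24 remain.
Fill the last 24 Mbps with part of Client Y: 24/30 of it earns 43.2.
Total value = 145.2.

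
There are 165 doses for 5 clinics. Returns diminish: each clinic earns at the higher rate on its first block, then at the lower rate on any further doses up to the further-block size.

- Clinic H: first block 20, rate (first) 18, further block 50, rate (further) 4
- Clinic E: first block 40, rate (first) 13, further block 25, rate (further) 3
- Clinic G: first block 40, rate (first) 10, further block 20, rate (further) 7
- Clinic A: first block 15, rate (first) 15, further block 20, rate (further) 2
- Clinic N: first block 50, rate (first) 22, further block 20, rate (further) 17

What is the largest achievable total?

Order all 10 blocks by rate: Clinic N/T1 22 > Clinic H/T1 18 > Clinic N/T2 17 > Clinic A/T1 15 > Clinic E/T1 13 > Clinic G/T1 10 > Clinic G/T2 7 > Clinic H/T2 4 > Clinic E/T2 3 > Clinic A/T2 2.
Clinic N T1 at 22: fill all 50 → 115 left.
Clinic H/T1 (18): +20 → 95 left.
Fill Clinic N T2 block (20 at 17) → 75 left.
Fill Clinic A T1 block (15 at 15) → 60 left.
Clinic E/T1 (13): +40 → 20 left.
Clinic G/T1: +20 of 40 at 10; pool empty.
Total = 22×50 + 18×20 + 17×20 + 15×15 + 13×40 + 10×20 = 2745.

2745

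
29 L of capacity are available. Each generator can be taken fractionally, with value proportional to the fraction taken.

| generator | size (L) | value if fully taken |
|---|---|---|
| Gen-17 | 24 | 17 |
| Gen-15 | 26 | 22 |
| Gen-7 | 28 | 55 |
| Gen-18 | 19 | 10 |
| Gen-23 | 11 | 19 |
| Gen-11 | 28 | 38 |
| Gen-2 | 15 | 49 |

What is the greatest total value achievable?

76.5

Best value per unit of size first: Gen-2 49/15≈3.27, Gen-7 55/28≈1.96, Gen-23 19/11≈1.73, Gen-11 38/28≈1.36, Gen-15 22/26≈0.846, Gen-17 17/24≈0.708, Gen-18 10/19≈0.526.
Take all of Gen-2 (15 L, value 49) ; 14 L left.
Fill the last 14 L with part of Gen-7: 14/28 of it earns 27.5.
Total value = 76.5.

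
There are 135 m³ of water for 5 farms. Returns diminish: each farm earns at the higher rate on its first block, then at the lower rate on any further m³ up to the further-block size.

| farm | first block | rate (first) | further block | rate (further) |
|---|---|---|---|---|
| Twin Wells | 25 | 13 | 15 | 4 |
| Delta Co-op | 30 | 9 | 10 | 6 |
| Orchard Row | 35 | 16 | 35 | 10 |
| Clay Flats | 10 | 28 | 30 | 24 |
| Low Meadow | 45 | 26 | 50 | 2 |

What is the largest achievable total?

2925

Rank every tier by rate: Clay Flats/first 28 > Low Meadow/first 26 > Clay Flats/second 24 > Orchard Row/first 16 > Twin Wells/first 13 > Orchard Row/second 10 > Delta Co-op/first 9 > Delta Co-op/second 6 > Twin Wells/second 4 > Low Meadow/second 2.
Clay Flats/first (28): +10 → 125 left.
Low Meadow/first (26): +45 → 80 left.
Clay Flats second at 24: fill all 30 → 50 left.
Orchard Row first at 16: fill all 35 → 15 left.
15 remain; put them into Twin Wells first at 13.
Total = 28×10 + 26×45 + 24×30 + 16×35 + 13×15 = 2925.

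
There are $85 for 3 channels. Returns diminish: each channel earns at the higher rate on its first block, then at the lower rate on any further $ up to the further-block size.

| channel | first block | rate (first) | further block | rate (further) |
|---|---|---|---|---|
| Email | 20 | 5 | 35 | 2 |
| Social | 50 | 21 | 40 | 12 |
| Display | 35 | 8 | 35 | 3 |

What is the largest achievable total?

Treat each block as its own option and order by rate: Social/first 21 > Social/second 12 > Display/first 8 > Email/first 5 > Display/second 3 > Email/second 2.
Social/first (21): +50 → 35 left.
Social/second: +35 of 40 at 12; pool empty.
Total = 21×50 + 12×35 = 1470.

1470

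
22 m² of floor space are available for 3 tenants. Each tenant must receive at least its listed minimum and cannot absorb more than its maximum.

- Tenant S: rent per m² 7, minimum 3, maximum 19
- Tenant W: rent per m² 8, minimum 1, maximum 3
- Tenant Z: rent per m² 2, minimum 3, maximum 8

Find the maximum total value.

142

Meeting every minimum uses 3+1+3 = 7 m², leaving 15.
Rank by rent per m²: Tenant W 8 > Tenant S 7 > Tenant Z 2.
Tenant W takes 2 more to reach its cap of 3 ; 13 left.
Tenant S: +13 (room for 16) → 16. Pool exhausted.
Total = 7×16 + 8×3 + 2×3 = 142.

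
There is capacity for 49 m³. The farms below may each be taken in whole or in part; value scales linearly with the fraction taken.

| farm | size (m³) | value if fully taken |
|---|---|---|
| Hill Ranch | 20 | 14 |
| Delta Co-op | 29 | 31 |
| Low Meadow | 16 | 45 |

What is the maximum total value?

Rank by value-to-size ratio: Low Meadow 45/16≈2.81, Delta Co-op 31/29≈1.07, Hill Ranch 14/20≈0.7.
Take all of Low Meadow (16 m³, value 45) → 33 m³ left.
Delta Co-op: take in full, 29 m³ for value 31 → 4 left.
Fill the last 4 m³ with part of Hill Ranch: 4/20 of it earns 2.8.
Total value = 78.8.

78.8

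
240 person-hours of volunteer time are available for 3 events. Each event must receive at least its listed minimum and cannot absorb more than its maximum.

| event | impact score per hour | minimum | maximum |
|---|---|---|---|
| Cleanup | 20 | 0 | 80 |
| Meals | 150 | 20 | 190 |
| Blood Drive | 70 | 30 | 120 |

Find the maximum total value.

32000

Meeting every minimum uses 0+20+30 = 50 person-hours, leaving 190.
Rank by impact score per hour: Meals 150 > Blood Drive 70 > Cleanup 20.
Meals: +170 to 190 (cap) → 20 left.
Only 20 left; Blood Drive takes them to reach 50.
Total = 150×190 + 70×50 = 32000.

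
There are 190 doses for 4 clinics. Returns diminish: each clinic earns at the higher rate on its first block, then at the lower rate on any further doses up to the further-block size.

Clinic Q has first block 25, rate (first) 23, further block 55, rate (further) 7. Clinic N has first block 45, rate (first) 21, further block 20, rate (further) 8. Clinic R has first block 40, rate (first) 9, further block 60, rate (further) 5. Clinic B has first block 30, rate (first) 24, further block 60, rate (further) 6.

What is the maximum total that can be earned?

2970

Treat each block as its own option and order by rate: Clinic B/first 24 > Clinic Q/first 23 > Clinic N/first 21 > Clinic R/first 9 > Clinic N/second 8 > Clinic Q/second 7 > Clinic B/second 6 > Clinic R/second 5.
Fill Clinic B first block (30 at 24) → 160 left.
Fill Clinic Q first block (25 at 23) → 135 left.
Fill Clinic N first block (45 at 21) → 90 left.
Clinic R first at 9: fill all 40 → 50 left.
Fill Clinic N second block (20 at 8) → 30 left.
30 remain; put them into Clinic Q second at 7.
Total = 24×30 + 23×25 + 21×45 + 9×40 + 8×20 + 7×30 = 2970.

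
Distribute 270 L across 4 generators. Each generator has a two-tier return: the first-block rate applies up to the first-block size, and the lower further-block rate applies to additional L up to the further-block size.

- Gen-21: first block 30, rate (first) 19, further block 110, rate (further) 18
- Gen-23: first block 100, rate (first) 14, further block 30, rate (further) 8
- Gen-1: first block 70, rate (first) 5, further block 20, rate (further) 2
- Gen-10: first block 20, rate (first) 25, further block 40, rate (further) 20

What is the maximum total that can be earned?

4830

Order all 8 blocks by rate: Gen-10/first 25 > Gen-10/second 20 > Gen-21/first 19 > Gen-21/second 18 > Gen-23/first 14 > Gen-23/second 8 > Gen-1/first 5 > Gen-1/second 2.
Gen-10 first at 25: fill all 20 — 250 left.
Gen-10/second (20): +40 — 210 left.
Fill Gen-21 first block (30 at 19) — 180 left.
Gen-21/second (18): +110 — 70 left.
70 remain; put them into Gen-23 first at 14.
Total = 25×20 + 20×40 + 19×30 + 18×110 + 14×70 = 4830.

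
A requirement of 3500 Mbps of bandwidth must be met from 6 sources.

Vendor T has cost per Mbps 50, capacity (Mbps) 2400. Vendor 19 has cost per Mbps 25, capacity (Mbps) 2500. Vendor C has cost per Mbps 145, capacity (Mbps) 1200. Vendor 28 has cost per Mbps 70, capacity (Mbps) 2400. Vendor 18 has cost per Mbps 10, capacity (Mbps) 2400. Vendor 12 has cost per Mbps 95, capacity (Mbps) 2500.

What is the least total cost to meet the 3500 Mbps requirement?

Fill from the cheapest source first.
Take 2400 from Vendor 18 at 10 ; need 1100 more.
Vendor 19 (25): take the remaining 1100 ; done.
Vendor T, Vendor 28, Vendor 12, Vendor C: unused.
Cost = 2400×10 + 1100×25 = 51500.

51500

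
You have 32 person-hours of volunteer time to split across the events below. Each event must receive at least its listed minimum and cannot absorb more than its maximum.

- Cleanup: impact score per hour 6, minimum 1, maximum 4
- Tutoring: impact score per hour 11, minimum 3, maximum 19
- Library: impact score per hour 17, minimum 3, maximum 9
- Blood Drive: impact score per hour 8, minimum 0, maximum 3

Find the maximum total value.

Meeting every minimum uses 1+3+3+0 = 7 person-hours, leaving 25.
Order the events by impact score per hour: Library 17 > Tutoring 11 > Blood Drive 8 > Cleanup 6.
Library takes 6 more to reach its cap of 9 ; 19 left.
Tutoring takes 16 more to reach its cap of 19 ; 3 left.
Blood Drive takes 3 more to reach its cap of 3 ; 0 left.
Total = 6×1 + 11×19 + 17×9 + 8×3 = 392.

392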